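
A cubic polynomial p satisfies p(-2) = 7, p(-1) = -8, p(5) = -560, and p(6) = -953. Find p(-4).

Write p(n) = an^3 + bn^2 + cn + d. Substituting each data point gives a linear system:
  -8a + 4b - 2c + d = 7
  -a + b - c + d = -8
  125a + 25b + 5c + d = -560
  216a + 36b + 6c + d = -953
Solving the system yields a = -4, b = -3, c = 4, d = -5.
So p(n) = -4n^3 - 3n^2 + 4n - 5.
Then p(-4) = 187.

187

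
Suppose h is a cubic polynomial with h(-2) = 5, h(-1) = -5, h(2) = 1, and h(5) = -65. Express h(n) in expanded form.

Write h(n) = an^3 + bn^2 + cn + d. Substituting each data point gives a linear system:
  -8a + 4b - 2c + d = 5
  -a + b - c + d = -5
  8a + 4b + 2c + d = 1
  125a + 25b + 5c + d = -65
Solving the system yields a = -1, b = 2, c = 3, d = -5.
So h(n) = -n³ + 2n² + 3n - 5.
Check: h(-1) = -5. ✓

h(n) = -n^3 + 2n^2 + 3n - 5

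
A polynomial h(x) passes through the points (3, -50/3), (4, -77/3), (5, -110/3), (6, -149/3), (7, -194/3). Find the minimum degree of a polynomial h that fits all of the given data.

2

Forward differences of the values at x = 3, 4, 5, 6, 7:
  h  : -50/3  -77/3  -110/3  -149/3  -194/3
  Δ  : -9  -11  -13  -15
  Δ^2: -2  -2  -2
  Δ^3: 0  0
  Δ^4: 0
The second differences are constant (-2) and nonzero, while all higher differences vanish, so the minimal degree is 2.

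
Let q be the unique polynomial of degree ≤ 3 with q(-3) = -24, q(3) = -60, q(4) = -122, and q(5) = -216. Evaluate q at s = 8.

-750

Using the Lagrange interpolation formula with nodes -3, 3, 4, 5:
  L_0(s) = (s - 3)(s - 4)(s - 5) / -336
  L_1(s) = (s + 3)(s - 4)(s - 5) / 12
  L_2(s) = (s + 3)(s - 3)(s - 5) / -7
  L_3(s) = (s + 3)(s - 3)(s - 4) / 16
Then q(s) = -24·L_0(s) - 60·L_1(s) - 122·L_2(s) - 216·L_3(s).
Expanding and collecting terms gives q(s) = -s³ - 4s² + 3s - 6.
Evaluating at s = 8: q(8) = -750.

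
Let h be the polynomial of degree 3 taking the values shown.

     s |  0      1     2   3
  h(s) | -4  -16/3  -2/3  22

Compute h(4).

Write h(s) = as^3 + bs^2 + cs + d. Substituting each data point gives a linear system:
  d = -4
  a + b + c + d = -16/3
  8a + 4b + 2c + d = -2/3
  27a + 9b + 3c + d = 22
Solving the system yields a = 2, b = -3, c = -1/3, d = -4.
So h(s) = 2s³ - 3s² - (1/3)s - 4.
Then h(4) = 224/3.

224/3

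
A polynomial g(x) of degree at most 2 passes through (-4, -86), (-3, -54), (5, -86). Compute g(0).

Write g(x) = ax^2 + bx + c. Substituting each data point gives a linear system:
  16a - 4b + c = -86
  9a - 3b + c = -54
  25a + 5b + c = -86
Solving the system yields a = -4, b = 4, c = -6.
So g(x) = -4x^2 + 4x - 6.
Then g(0) = -6.

-6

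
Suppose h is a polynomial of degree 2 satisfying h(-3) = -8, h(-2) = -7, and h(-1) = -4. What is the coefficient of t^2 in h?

Write h(t) = at^2 + bt + c. Substituting each data point gives a linear system:
  9a - 3b + c = -8
  4a - 2b + c = -7
  a - b + c = -4
Solving the system yields a = 1, b = 6, c = 1.
So h(t) = t² + 6t + 1.
The leading coefficient is 1.

1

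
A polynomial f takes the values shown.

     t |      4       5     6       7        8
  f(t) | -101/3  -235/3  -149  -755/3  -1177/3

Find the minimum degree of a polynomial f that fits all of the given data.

3

Forward differences of the values at t = 4, 5, 6, 7, 8:
  f  : -101/3  -235/3  -149  -755/3  -1177/3
  Δ  : -134/3  -212/3  -308/3  -422/3
  Δ^2: -26  -32  -38
  Δ^3: -6  -6
  Δ^4: 0
The third differences are constant (-6) and nonzero, while all higher differences vanish, so the minimal degree is 3.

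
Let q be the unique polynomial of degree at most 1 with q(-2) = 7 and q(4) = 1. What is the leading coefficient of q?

Write q(s) = as + b. Substituting each data point gives a linear system:
  -2a + b = 7
  4a + b = 1
Solving the system yields a = -1, b = 5.
So q(s) = -s + 5.
The leading coefficient is -1.

-1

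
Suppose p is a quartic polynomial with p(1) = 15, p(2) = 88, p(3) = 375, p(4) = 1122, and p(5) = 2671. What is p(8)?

16990

Using the Lagrange interpolation formula with nodes 1, 2, 3, 4, 5:
  L_0(n) = (n - 2)(n - 3)(n - 4)(n - 5) / 24
  L_1(n) = (n - 1)(n - 3)(n - 4)(n - 5) / -6
  L_2(n) = (n - 1)(n - 2)(n - 4)(n - 5) / 4
  L_3(n) = (n - 1)(n - 2)(n - 3)(n - 5) / -6
  L_4(n) = (n - 1)(n - 2)(n - 3)(n - 4) / 24
Then p(n) = 15·L_0(n) + 88·L_1(n) + 375·L_2(n) + 1122·L_3(n) + 2671·L_4(n).
Expanding and collecting terms gives p(n) = 4n⁴ + n³ + n² + 3n + 6.
Evaluating at n = 8: p(8) = 16990.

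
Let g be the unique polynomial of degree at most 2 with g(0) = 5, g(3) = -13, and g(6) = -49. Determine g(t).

Using the Lagrange interpolation formula with nodes 0, 3, 6:
  L_0(t) = (t - 3)(t - 6) / 18
  L_1(t) = t(t - 6) / -9
  L_2(t) = t(t - 3) / 18
Then g(t) = 5·L_0(t) - 13·L_1(t) - 49·L_2(t).
Expanding and collecting terms gives g(t) = -t² - 3t + 5.
Check: g(3) = -13. ✓

g(t) = -t^2 - 3t + 5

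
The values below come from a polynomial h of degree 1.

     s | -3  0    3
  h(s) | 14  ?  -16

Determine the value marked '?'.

The 2 known points determine the degree-1 polynomial uniquely.
Write h(s) = as + b. Substituting each data point gives a linear system:
  -3a + b = 14
  3a + b = -16
Solving the system yields a = -5, b = -1.
So h(s) = -5s - 1.
Then h(0) = -1.

-1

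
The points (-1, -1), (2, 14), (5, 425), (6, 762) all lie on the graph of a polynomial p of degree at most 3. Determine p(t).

Write p(t) = at^3 + bt^2 + ct + d. Substituting each data point gives a linear system:
  -a + b - c + d = -1
  8a + 4b + 2c + d = 14
  125a + 25b + 5c + d = 425
  216a + 36b + 6c + d = 762
Solving the system yields a = 4, b = -2, c = -5, d = 0.
So p(t) = 4t^3 - 2t^2 - 5t.
Check: p(-1) = -1. ✓

p(t) = 4t^3 - 2t^2 - 5t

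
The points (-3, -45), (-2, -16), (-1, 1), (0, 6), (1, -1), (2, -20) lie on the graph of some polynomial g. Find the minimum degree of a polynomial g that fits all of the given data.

Forward differences of the values at x = -3, -2, -1, 0, 1, 2:
  g  : -45  -16  1  6  -1  -20
  Δ  : 29  17  5  -7  -19
  Δ^2: -12  -12  -12  -12
  Δ^3: 0  0  0
  Δ^4: 0  0
  Δ^5: 0
The second differences are constant (-12) and nonzero, while all higher differences vanish, so the minimal degree is 2.

2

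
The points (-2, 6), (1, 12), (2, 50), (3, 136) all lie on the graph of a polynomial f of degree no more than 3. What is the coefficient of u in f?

-1

Write f(u) = au^3 + bu^2 + cu + d. Substituting each data point gives a linear system:
  -8a + 4b - 2c + d = 6
  a + b + c + d = 12
  8a + 4b + 2c + d = 50
  27a + 9b + 3c + d = 136
Solving the system yields a = 3, b = 6, c = -1, d = 4.
So f(u) = 3u³ + 6u² - u + 4.
The coefficient of u is -1.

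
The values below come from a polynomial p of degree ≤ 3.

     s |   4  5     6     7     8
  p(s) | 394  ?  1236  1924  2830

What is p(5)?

On equispaced nodes a degree-3 polynomial has vanishing fourth forward difference, so
  p(4) - 4·p(5) + 6·p(6) - 4·p(7) + p(8) = 0.
Substituting the known values and solving for p(5):
  -4·p(5) = -2944
  p(5) = 736.

736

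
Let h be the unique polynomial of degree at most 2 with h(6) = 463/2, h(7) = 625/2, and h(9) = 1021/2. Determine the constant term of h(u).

-5/2

Write h(u) = au^2 + bu + c. Substituting each data point gives a linear system:
  36a + 6b + c = 463/2
  49a + 7b + c = 625/2
  81a + 9b + c = 1021/2
Solving the system yields a = 6, b = 3, c = -5/2.
So h(u) = 6u^2 + 3u - 5/2.
The constant term is -5/2.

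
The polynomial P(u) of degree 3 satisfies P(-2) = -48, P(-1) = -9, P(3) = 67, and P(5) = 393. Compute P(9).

Using the Lagrange interpolation formula with nodes -2, -1, 3, 5:
  L_0(u) = (u + 1)(u - 3)(u - 5) / -35
  L_1(u) = (u + 2)(u - 3)(u - 5) / 24
  L_2(u) = (u + 2)(u + 1)(u - 5) / -40
  L_3(u) = (u + 2)(u + 1)(u - 3) / 84
Then P(u) = -48·L_0(u) - 9·L_1(u) + 67·L_2(u) + 393·L_3(u).
Expanding and collecting terms gives P(u) = 4u³ - 4u² - u - 2.
Evaluating at u = 9: P(9) = 2581.

2581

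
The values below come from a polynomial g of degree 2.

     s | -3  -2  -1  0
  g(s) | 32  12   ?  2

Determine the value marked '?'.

2

The 3 known points determine the degree-2 polynomial uniquely.
Write g(s) = as^2 + bs + c. Substituting each data point gives a linear system:
  9a - 3b + c = 32
  4a - 2b + c = 12
  c = 2
Solving the system yields a = 5, b = 5, c = 2.
So g(s) = 5s^2 + 5s + 2.
Then g(-1) = 2.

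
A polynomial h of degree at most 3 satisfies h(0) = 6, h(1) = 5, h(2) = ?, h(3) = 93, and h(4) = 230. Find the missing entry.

26

On equispaced nodes a degree-3 polynomial has vanishing fourth forward difference, so
  h(0) - 4·h(1) + 6·h(2) - 4·h(3) + h(4) = 0.
Substituting the known values and solving for h(2):
  6·h(2) = 156
  h(2) = 26.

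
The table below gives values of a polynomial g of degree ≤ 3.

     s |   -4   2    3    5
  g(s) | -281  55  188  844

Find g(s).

Write g(s) = as^3 + bs^2 + cs + d. Substituting each data point gives a linear system:
  -64a + 16b - 4c + d = -281
  8a + 4b + 2c + d = 55
  27a + 9b + 3c + d = 188
  125a + 25b + 5c + d = 844
Solving the system yields a = 6, b = 5, c = -6, d = -1.
So g(s) = 6s³ + 5s² - 6s - 1.
Check: g(3) = 188. ✓

g(s) = 6s^3 + 5s^2 - 6s - 1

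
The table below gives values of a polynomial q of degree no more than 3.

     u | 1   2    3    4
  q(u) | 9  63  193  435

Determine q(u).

Write q(u) = au^3 + bu^2 + cu + d. Substituting each data point gives a linear system:
  a + b + c + d = 9
  8a + 4b + 2c + d = 63
  27a + 9b + 3c + d = 193
  64a + 16b + 4c + d = 435
Solving the system yields a = 6, b = 2, c = 6, d = -5.
So q(u) = 6u^3 + 2u^2 + 6u - 5.
Check: q(4) = 435. ✓

q(u) = 6u^3 + 2u^2 + 6u - 5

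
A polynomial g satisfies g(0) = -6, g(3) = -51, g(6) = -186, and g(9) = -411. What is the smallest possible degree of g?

2

Forward differences of the values at t = 0, 3, 6, 9:
  g  : -6  -51  -186  -411
  Δ  : -45  -135  -225
  Δ^2: -90  -90
  Δ^3: 0
The second differences are constant (-90) and nonzero, while all higher differences vanish, so the minimal degree is 2.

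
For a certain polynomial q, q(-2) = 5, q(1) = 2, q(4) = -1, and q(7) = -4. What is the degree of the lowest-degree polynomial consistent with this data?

1

Forward differences of the values at u = -2, 1, 4, 7:
  q  : 5  2  -1  -4
  Δ  : -3  -3  -3
  Δ^2: 0  0
  Δ^3: 0
The first differences are constant (-3) and nonzero, while all higher differences vanish, so the minimal degree is 1.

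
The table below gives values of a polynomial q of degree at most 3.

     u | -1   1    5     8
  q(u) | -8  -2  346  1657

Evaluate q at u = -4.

Using the Lagrange interpolation formula with nodes -1, 1, 5, 8:
  L_0(u) = (u - 1)(u - 5)(u - 8) / -108
  L_1(u) = (u + 1)(u - 5)(u - 8) / 56
  L_2(u) = (u + 1)(u - 1)(u - 8) / -72
  L_3(u) = (u + 1)(u - 1)(u - 5) / 189
Then q(u) = -8·L_0(u) - 2·L_1(u) + 346·L_2(u) + 1657·L_3(u).
Expanding and collecting terms gives q(u) = 4u^3 - 6u^2 - u + 1.
Evaluating at u = -4: q(-4) = -347.

-347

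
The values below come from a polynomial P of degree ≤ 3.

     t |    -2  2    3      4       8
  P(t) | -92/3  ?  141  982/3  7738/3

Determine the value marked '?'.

The 4 known points determine the degree-3 polynomial uniquely.
Write P(t) = at^3 + bt^2 + ct + d. Substituting each data point gives a linear system:
  -8a + 4b - 2c + d = -92/3
  27a + 9b + 3c + d = 141
  64a + 16b + 4c + d = 982/3
  512a + 64b + 8c + d = 7738/3
Solving the system yields a = 5, b = 1/3, c = -1, d = 6.
So P(t) = 5t^3 + (1/3)t^2 - t + 6.
Then P(2) = 136/3.

136/3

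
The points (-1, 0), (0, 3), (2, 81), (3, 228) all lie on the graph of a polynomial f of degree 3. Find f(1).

18

Write f(t) = at^3 + bt^2 + ct + d. Substituting each data point gives a linear system:
  -a + b - c + d = 0
  d = 3
  8a + 4b + 2c + d = 81
  27a + 9b + 3c + d = 228
Solving the system yields a = 6, b = 6, c = 3, d = 3.
So f(t) = 6t^3 + 6t^2 + 3t + 3.
Then f(1) = 18.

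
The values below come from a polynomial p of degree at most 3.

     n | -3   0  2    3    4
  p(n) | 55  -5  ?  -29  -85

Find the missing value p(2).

The 4 known points determine the degree-3 polynomial uniquely.
Write p(n) = an^3 + bn^2 + cn + d. Substituting each data point gives a linear system:
  -27a + 9b - 3c + d = 55
  d = -5
  27a + 9b + 3c + d = -29
  64a + 16b + 4c + d = -85
Solving the system yields a = -2, b = 2, c = 4, d = -5.
So p(n) = -2n^3 + 2n^2 + 4n - 5.
Then p(2) = -5.

-5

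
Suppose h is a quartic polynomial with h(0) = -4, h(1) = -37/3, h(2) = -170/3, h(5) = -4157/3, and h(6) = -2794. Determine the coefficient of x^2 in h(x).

-3

Write h(x) = ax^4 + bx^3 + cx^2 + dx + e. Substituting each data point gives a linear system:
  e = -4
  a + b + c + d + e = -37/3
  16a + 8b + 4c + 2d + e = -170/3
  625a + 125b + 25c + 5d + e = -4157/3
  1296a + 216b + 36c + 6d + e = -2794
Solving the system yields a = -2, b = -1/3, c = -3, d = -3, e = -4.
So h(x) = -2x^4 - (1/3)x^3 - 3x^2 - 3x - 4.
The coefficient of x^2 is -3.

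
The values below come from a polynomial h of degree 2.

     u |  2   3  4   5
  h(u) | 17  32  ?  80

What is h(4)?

The 3 known points determine the degree-2 polynomial uniquely.
Write h(u) = au^2 + bu + c. Substituting each data point gives a linear system:
  4a + 2b + c = 17
  9a + 3b + c = 32
  25a + 5b + c = 80
Solving the system yields a = 3, b = 0, c = 5.
So h(u) = 3u² + 5.
Then h(4) = 53.

53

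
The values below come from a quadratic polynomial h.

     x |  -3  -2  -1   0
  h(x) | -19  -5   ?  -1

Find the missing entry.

On equispaced nodes a degree-2 polynomial has vanishing third forward difference, so
  - h(-3) + 3·h(-2) - 3·h(-1) + h(0) = 0.
Substituting the known values and solving for h(-1):
  -3·h(-1) = -3
  h(-1) = 1.

1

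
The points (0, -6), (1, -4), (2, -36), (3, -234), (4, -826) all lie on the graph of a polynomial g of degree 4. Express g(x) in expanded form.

g(x) = -4x^4 + 2x^3 + 5x^2 - x - 6

Write g(x) = ax^4 + bx^3 + cx^2 + dx + e. Substituting each data point gives a linear system:
  e = -6
  a + b + c + d + e = -4
  16a + 8b + 4c + 2d + e = -36
  81a + 27b + 9c + 3d + e = -234
  256a + 64b + 16c + 4d + e = -826
Solving the system yields a = -4, b = 2, c = 5, d = -1, e = -6.
So g(x) = -4x^4 + 2x^3 + 5x^2 - x - 6.
Check: g(0) = -6. ✓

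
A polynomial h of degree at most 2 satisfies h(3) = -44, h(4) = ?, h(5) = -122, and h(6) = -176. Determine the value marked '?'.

-78

The 3 known points determine the degree-2 polynomial uniquely.
Write h(n) = an^2 + bn + c. Substituting each data point gives a linear system:
  9a + 3b + c = -44
  25a + 5b + c = -122
  36a + 6b + c = -176
Solving the system yields a = -5, b = 1, c = -2.
So h(n) = -5n² + n - 2.
Then h(4) = -78.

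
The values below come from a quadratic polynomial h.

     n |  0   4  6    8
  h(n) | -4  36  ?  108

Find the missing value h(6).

The 3 known points determine the degree-2 polynomial uniquely.
Write h(n) = an^2 + bn + c. Substituting each data point gives a linear system:
  c = -4
  16a + 4b + c = 36
  64a + 8b + c = 108
Solving the system yields a = 1, b = 6, c = -4.
So h(n) = n² + 6n - 4.
Then h(6) = 68.

68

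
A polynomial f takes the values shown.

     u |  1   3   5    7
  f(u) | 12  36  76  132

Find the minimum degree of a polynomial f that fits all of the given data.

Forward differences of the values at u = 1, 3, 5, 7:
  f  : 12  36  76  132
  Δ  : 24  40  56
  Δ^2: 16  16
  Δ^3: 0
The second differences are constant (16) and nonzero, while all higher differences vanish, so the minimal degree is 2.

2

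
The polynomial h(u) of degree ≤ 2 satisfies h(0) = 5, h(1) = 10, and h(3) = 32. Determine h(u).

h(u) = 2u^2 + 3u + 5

Write h(u) = au^2 + bu + c. Substituting each data point gives a linear system:
  c = 5
  a + b + c = 10
  9a + 3b + c = 32
Solving the system yields a = 2, b = 3, c = 5.
So h(u) = 2u^2 + 3u + 5.
Check: h(3) = 32. ✓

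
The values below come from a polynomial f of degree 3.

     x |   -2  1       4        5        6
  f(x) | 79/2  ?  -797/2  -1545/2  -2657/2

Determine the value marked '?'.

-17/2

The 4 known points determine the degree-3 polynomial uniquely.
Write f(x) = ax^3 + bx^2 + cx + d. Substituting each data point gives a linear system:
  -8a + 4b - 2c + d = 79/2
  64a + 16b + 4c + d = -797/2
  125a + 25b + 5c + d = -1545/2
  216a + 36b + 6c + d = -2657/2
Solving the system yields a = -6, b = -1, c = 1, d = -5/2.
So f(x) = -6x³ - x² + x - 5/2.
Then f(1) = -17/2.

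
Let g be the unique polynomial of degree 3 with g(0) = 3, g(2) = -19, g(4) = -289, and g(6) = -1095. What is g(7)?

Forward differences of the values at t = 0, 2, 4, 6:
  g  : 3  -19  -289  -1095
  Δ  : -22  -270  -806
  Δ^2: -248  -536
  Δ^3: -288
The third differences are constant, confirming degree 3.
Interpolating (Newton forward form) and evaluating at t = 7 gives g(7) = -1789.

-1789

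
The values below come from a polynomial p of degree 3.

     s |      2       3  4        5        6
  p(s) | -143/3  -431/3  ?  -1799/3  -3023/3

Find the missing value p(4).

The 4 known points determine the degree-3 polynomial uniquely.
Write p(s) = as^3 + bs^2 + cs + d. Substituting each data point gives a linear system:
  8a + 4b + 2c + d = -143/3
  27a + 9b + 3c + d = -431/3
  125a + 25b + 5c + d = -1799/3
  216a + 36b + 6c + d = -3023/3
Solving the system yields a = -4, b = -4, c = 0, d = 1/3.
So p(s) = -4s^3 - 4s^2 + 1/3.
Then p(4) = -959/3.

-959/3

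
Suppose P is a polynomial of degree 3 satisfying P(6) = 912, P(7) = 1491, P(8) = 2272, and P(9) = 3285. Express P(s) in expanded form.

P(s) = 5s^3 - 4s^2 - 4s

Write P(s) = as^3 + bs^2 + cs + d. Substituting each data point gives a linear system:
  216a + 36b + 6c + d = 912
  343a + 49b + 7c + d = 1491
  512a + 64b + 8c + d = 2272
  729a + 81b + 9c + d = 3285
Solving the system yields a = 5, b = -4, c = -4, d = 0.
So P(s) = 5s³ - 4s² - 4s.
Check: P(9) = 3285. ✓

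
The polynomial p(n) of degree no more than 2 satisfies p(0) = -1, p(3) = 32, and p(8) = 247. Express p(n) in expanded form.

Write p(n) = an^2 + bn + c. Substituting each data point gives a linear system:
  c = -1
  9a + 3b + c = 32
  64a + 8b + c = 247
Solving the system yields a = 4, b = -1, c = -1.
So p(n) = 4n^2 - n - 1.
Check: p(3) = 32. ✓

p(n) = 4n^2 - n - 1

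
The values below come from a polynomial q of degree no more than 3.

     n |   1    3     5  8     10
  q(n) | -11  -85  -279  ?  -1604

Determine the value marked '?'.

The 4 known points determine the degree-3 polynomial uniquely.
Write q(n) = an^3 + bn^2 + cn + d. Substituting each data point gives a linear system:
  a + b + c + d = -11
  27a + 9b + 3c + d = -85
  125a + 25b + 5c + d = -279
  1000a + 100b + 10c + d = -1604
Solving the system yields a = -1, b = -6, c = 0, d = -4.
So q(n) = -n^3 - 6n^2 - 4.
Then q(8) = -900.

-900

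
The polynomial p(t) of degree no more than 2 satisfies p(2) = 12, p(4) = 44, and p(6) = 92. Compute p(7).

Write p(t) = at^2 + bt + c. Substituting each data point gives a linear system:
  4a + 2b + c = 12
  16a + 4b + c = 44
  36a + 6b + c = 92
Solving the system yields a = 2, b = 4, c = -4.
So p(t) = 2t^2 + 4t - 4.
Then p(7) = 122.

122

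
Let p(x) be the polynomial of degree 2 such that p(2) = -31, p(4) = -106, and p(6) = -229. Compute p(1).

Write p(x) = ax^2 + bx + c. Substituting each data point gives a linear system:
  4a + 2b + c = -31
  16a + 4b + c = -106
  36a + 6b + c = -229
Solving the system yields a = -6, b = -3/2, c = -4.
So p(x) = -6x^2 - (3/2)x - 4.
Then p(1) = -23/2.

-23/2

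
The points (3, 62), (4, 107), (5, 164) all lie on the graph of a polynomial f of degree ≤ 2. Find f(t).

f(t) = 6t^2 + 3t - 1

Using the Lagrange interpolation formula with nodes 3, 4, 5:
  L_0(t) = (t - 4)(t - 5) / 2
  L_1(t) = (t - 3)(t - 5) / -1
  L_2(t) = (t - 3)(t - 4) / 2
Then f(t) = 62·L_0(t) + 107·L_1(t) + 164·L_2(t).
Expanding and collecting terms gives f(t) = 6t^2 + 3t - 1.
Check: f(3) = 62. ✓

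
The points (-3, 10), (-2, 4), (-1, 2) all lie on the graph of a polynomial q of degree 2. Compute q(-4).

Using the Lagrange interpolation formula with nodes -3, -2, -1:
  L_0(u) = (u + 2)(u + 1) / 2
  L_1(u) = (u + 3)(u + 1) / -1
  L_2(u) = (u + 3)(u + 2) / 2
Then q(u) = 10·L_0(u) + 4·L_1(u) + 2·L_2(u).
Expanding and collecting terms gives q(u) = 2u² + 4u + 4.
Evaluating at u = -4: q(-4) = 20.

20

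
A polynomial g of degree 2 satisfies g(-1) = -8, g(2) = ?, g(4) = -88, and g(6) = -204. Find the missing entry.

-20

The 3 known points determine the degree-2 polynomial uniquely.
Write g(t) = at^2 + bt + c. Substituting each data point gives a linear system:
  a - b + c = -8
  16a + 4b + c = -88
  36a + 6b + c = -204
Solving the system yields a = -6, b = 2, c = 0.
So g(t) = -6t^2 + 2t.
Then g(2) = -20.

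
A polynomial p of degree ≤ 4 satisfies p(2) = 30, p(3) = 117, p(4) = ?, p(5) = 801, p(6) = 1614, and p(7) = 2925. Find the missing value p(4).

342

The 5 known points determine the degree-4 polynomial uniquely.
Write p(n) = an^4 + bn^3 + cn^2 + dn + e. Substituting each data point gives a linear system:
  16a + 8b + 4c + 2d + e = 30
  81a + 27b + 9c + 3d + e = 117
  625a + 125b + 25c + 5d + e = 801
  1296a + 216b + 36c + 6d + e = 1614
  2401a + 343b + 49c + 7d + e = 2925
Solving the system yields a = 1, b = 2, c = -4, d = 4, e = 6.
So p(n) = n⁴ + 2n³ - 4n² + 4n + 6.
Then p(4) = 342.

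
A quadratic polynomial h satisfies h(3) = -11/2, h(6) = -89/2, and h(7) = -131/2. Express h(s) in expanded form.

h(s) = -2s^2 + 5s - 5/2

Write h(s) = as^2 + bs + c. Substituting each data point gives a linear system:
  9a + 3b + c = -11/2
  36a + 6b + c = -89/2
  49a + 7b + c = -131/2
Solving the system yields a = -2, b = 5, c = -5/2.
So h(s) = -2s^2 + 5s - 5/2.
Check: h(3) = -11/2. ✓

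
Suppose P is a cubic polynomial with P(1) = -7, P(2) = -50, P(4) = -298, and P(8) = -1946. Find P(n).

P(n) = -3n^3 - 6n^2 - 4n + 6

Write P(n) = an^3 + bn^2 + cn + d. Substituting each data point gives a linear system:
  a + b + c + d = -7
  8a + 4b + 2c + d = -50
  64a + 16b + 4c + d = -298
  512a + 64b + 8c + d = -1946
Solving the system yields a = -3, b = -6, c = -4, d = 6.
So P(n) = -3n^3 - 6n^2 - 4n + 6.
Check: P(2) = -50. ✓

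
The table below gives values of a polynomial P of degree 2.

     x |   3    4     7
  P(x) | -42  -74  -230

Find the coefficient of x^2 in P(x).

-5

Write P(x) = ax^2 + bx + c. Substituting each data point gives a linear system:
  9a + 3b + c = -42
  16a + 4b + c = -74
  49a + 7b + c = -230
Solving the system yields a = -5, b = 3, c = -6.
So P(x) = -5x^2 + 3x - 6.
The leading coefficient is -5.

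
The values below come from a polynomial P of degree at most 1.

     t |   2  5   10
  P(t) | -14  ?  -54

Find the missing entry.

The 2 known points determine the degree-1 polynomial uniquely.
Write P(t) = at + b. Substituting each data point gives a linear system:
  2a + b = -14
  10a + b = -54
Solving the system yields a = -5, b = -4.
So P(t) = -5t - 4.
Then P(5) = -29.

-29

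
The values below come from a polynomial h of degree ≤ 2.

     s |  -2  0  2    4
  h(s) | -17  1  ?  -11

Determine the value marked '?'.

On equispaced nodes a degree-2 polynomial has vanishing third forward difference, so
  - h(-2) + 3·h(0) - 3·h(2) + h(4) = 0.
Substituting the known values and solving for h(2):
  -3·h(2) = -9
  h(2) = 3.

3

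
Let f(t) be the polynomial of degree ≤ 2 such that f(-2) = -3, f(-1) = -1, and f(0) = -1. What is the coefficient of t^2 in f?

-1

Write f(t) = at^2 + bt + c. Substituting each data point gives a linear system:
  4a - 2b + c = -3
  a - b + c = -1
  c = -1
Solving the system yields a = -1, b = -1, c = -1.
So f(t) = -t² - t - 1.
The leading coefficient is -1.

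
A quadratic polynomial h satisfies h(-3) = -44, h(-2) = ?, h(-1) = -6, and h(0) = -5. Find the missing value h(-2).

On equispaced nodes a degree-2 polynomial has vanishing third forward difference, so
  - h(-3) + 3·h(-2) - 3·h(-1) + h(0) = 0.
Substituting the known values and solving for h(-2):
  3·h(-2) = -57
  h(-2) = -19.

-19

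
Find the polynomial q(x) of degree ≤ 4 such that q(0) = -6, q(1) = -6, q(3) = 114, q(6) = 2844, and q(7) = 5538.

Using the Lagrange interpolation formula with nodes 0, 1, 3, 6, 7:
  L_0(x) = (x - 1)(x - 3)(x - 6)(x - 7) / 126
  L_1(x) = x(x - 3)(x - 6)(x - 7) / -60
  L_2(x) = x(x - 1)(x - 6)(x - 7) / 72
  L_3(x) = x(x - 1)(x - 3)(x - 7) / -90
  L_4(x) = x(x - 1)(x - 3)(x - 6) / 168
Then q(x) = -6·L_0(x) - 6·L_1(x) + 114·L_2(x) + 2844·L_3(x) + 5538·L_4(x).
Expanding and collecting terms gives q(x) = 3x^4 - 5x^3 + x^2 + x - 6.
Check: q(6) = 2844. ✓

q(x) = 3x^4 - 5x^3 + x^2 + x - 6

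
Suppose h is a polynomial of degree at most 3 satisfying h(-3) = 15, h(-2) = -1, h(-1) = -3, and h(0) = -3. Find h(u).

h(u) = -2u^3 - 5u^2 - 3u - 3

Using the Lagrange interpolation formula with nodes -3, -2, -1, 0:
  L_0(u) = (u + 2)(u + 1)u / -6
  L_1(u) = (u + 3)(u + 1)u / 2
  L_2(u) = (u + 3)(u + 2)u / -2
  L_3(u) = (u + 3)(u + 2)(u + 1) / 6
Then h(u) = 15·L_0(u) - 1·L_1(u) - 3·L_2(u) - 3·L_3(u).
Expanding and collecting terms gives h(u) = -2u³ - 5u² - 3u - 3.
Check: h(-3) = 15. ✓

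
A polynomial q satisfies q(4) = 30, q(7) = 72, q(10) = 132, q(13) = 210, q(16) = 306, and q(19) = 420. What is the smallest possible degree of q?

2

Forward differences of the values at t = 4, 7, 10, 13, 16, 19:
  q  : 30  72  132  210  306  420
  Δ  : 42  60  78  96  114
  Δ^2: 18  18  18  18
  Δ^3: 0  0  0
  Δ^4: 0  0
  Δ^5: 0
The second differences are constant (18) and nonzero, while all higher differences vanish, so the minimal degree is 2.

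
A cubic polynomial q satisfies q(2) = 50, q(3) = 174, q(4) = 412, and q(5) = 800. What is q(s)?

Using the Lagrange interpolation formula with nodes 2, 3, 4, 5:
  L_0(s) = (s - 3)(s - 4)(s - 5) / -6
  L_1(s) = (s - 2)(s - 4)(s - 5) / 2
  L_2(s) = (s - 2)(s - 3)(s - 5) / -2
  L_3(s) = (s - 2)(s - 3)(s - 4) / 6
Then q(s) = 50·L_0(s) + 174·L_1(s) + 412·L_2(s) + 800·L_3(s).
Expanding and collecting terms gives q(s) = 6s^3 + 3s^2 - 5s.
Check: q(4) = 412. ✓

q(s) = 6s^3 + 3s^2 - 5s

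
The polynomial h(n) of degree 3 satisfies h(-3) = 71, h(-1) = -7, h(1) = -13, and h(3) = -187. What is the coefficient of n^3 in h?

-5

Write h(n) = an^3 + bn^2 + cn + d. Substituting each data point gives a linear system:
  -27a + 9b - 3c + d = 71
  -a + b - c + d = -7
  a + b + c + d = -13
  27a + 9b + 3c + d = -187
Solving the system yields a = -5, b = -6, c = 2, d = -4.
So h(n) = -5n³ - 6n² + 2n - 4.
The leading coefficient is -5.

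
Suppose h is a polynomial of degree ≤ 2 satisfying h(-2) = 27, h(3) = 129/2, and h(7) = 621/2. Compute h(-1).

21/2

Write h(s) = as^2 + bs + c. Substituting each data point gives a linear system:
  4a - 2b + c = 27
  9a + 3b + c = 129/2
  49a + 7b + c = 621/2
Solving the system yields a = 6, b = 3/2, c = 6.
So h(s) = 6s² + (3/2)s + 6.
Then h(-1) = 21/2.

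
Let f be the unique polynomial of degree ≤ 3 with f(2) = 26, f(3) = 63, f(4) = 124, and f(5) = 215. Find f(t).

Using the Lagrange interpolation formula with nodes 2, 3, 4, 5:
  L_0(t) = (t - 3)(t - 4)(t - 5) / -6
  L_1(t) = (t - 2)(t - 4)(t - 5) / 2
  L_2(t) = (t - 2)(t - 3)(t - 5) / -2
  L_3(t) = (t - 2)(t - 3)(t - 4) / 6
Then f(t) = 26·L_0(t) + 63·L_1(t) + 124·L_2(t) + 215·L_3(t).
Expanding and collecting terms gives f(t) = t^3 + 3t^2 + 3t.
Check: f(3) = 63. ✓

f(t) = t^3 + 3t^2 + 3t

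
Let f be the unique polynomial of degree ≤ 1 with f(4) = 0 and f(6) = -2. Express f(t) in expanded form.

f(t) = -t + 4

Write f(t) = at + b. Substituting each data point gives a linear system:
  4a + b = 0
  6a + b = -2
Solving the system yields a = -1, b = 4.
So f(t) = -t + 4.
Check: f(4) = 0. ✓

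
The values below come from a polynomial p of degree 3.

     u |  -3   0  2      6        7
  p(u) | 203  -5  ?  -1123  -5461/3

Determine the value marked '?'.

The 4 known points determine the degree-3 polynomial uniquely.
Write p(u) = au^3 + bu^2 + cu + d. Substituting each data point gives a linear system:
  -27a + 9b - 3c + d = 203
  d = -5
  216a + 36b + 6c + d = -1123
  343a + 49b + 7c + d = -5461/3
Solving the system yields a = -6, b = 5, c = -1/3, d = -5.
So p(u) = -6u³ + 5u² - (1/3)u - 5.
Then p(2) = -101/3.

-101/3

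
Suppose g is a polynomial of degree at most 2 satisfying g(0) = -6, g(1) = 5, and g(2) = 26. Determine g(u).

Write g(u) = au^2 + bu + c. Substituting each data point gives a linear system:
  c = -6
  a + b + c = 5
  4a + 2b + c = 26
Solving the system yields a = 5, b = 6, c = -6.
So g(u) = 5u^2 + 6u - 6.
Check: g(2) = 26. ✓

g(u) = 5u^2 + 6u - 6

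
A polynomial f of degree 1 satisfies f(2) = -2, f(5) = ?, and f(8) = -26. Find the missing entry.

-14

On equispaced nodes a degree-1 polynomial has vanishing second forward difference, so
  f(2) - 2·f(5) + f(8) = 0.
Substituting the known values and solving for f(5):
  -2·f(5) = 28
  f(5) = -14.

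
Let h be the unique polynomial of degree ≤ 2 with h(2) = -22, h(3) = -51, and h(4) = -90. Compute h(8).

-346

Using the Lagrange interpolation formula with nodes 2, 3, 4:
  L_0(s) = (s - 3)(s - 4) / 2
  L_1(s) = (s - 2)(s - 4) / -1
  L_2(s) = (s - 2)(s - 3) / 2
Then h(s) = -22·L_0(s) - 51·L_1(s) - 90·L_2(s).
Expanding and collecting terms gives h(s) = -5s² - 4s + 6.
Evaluating at s = 8: h(8) = -346.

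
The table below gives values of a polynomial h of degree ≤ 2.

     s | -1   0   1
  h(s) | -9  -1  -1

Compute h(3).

-25

Forward differences of the values at s = -1, 0, 1:
  h  : -9  -1  -1
  Δ  : 8  0
  Δ^2: -8
The second differences are constant, confirming degree 2.
Interpolating (Newton forward form) and evaluating at s = 3 gives h(3) = -25.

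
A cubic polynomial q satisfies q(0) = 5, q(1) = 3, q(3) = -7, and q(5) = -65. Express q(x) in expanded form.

Write q(x) = ax^3 + bx^2 + cx + d. Substituting each data point gives a linear system:
  d = 5
  a + b + c + d = 3
  27a + 9b + 3c + d = -7
  125a + 25b + 5c + d = -65
Solving the system yields a = -1, b = 3, c = -4, d = 5.
So q(x) = -x^3 + 3x^2 - 4x + 5.
Check: q(5) = -65. ✓

q(x) = -x^3 + 3x^2 - 4x + 5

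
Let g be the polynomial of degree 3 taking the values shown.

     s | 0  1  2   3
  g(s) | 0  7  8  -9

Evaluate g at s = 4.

-56

Using the Lagrange interpolation formula with nodes 0, 1, 2, 3:
  L_0(s) = (s - 1)(s - 2)(s - 3) / -6
  L_1(s) = s(s - 2)(s - 3) / 2
  L_2(s) = s(s - 1)(s - 3) / -2
  L_3(s) = s(s - 1)(s - 2) / 6
Then g(s) = 0·L_0(s) + 7·L_1(s) + 8·L_2(s) - 9·L_3(s).
Expanding and collecting terms gives g(s) = -2s³ + 3s² + 6s.
Evaluating at s = 4: g(4) = -56.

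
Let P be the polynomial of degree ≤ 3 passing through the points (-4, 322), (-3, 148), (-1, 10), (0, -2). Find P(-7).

1552

Using the Lagrange interpolation formula with nodes -4, -3, -1, 0:
  L_0(s) = (s + 3)(s + 1)s / -12
  L_1(s) = (s + 4)(s + 1)s / 6
  L_2(s) = (s + 4)(s + 3)s / -6
  L_3(s) = (s + 4)(s + 3)(s + 1) / 12
Then P(s) = 322·L_0(s) + 148·L_1(s) + 10·L_2(s) - 2·L_3(s).
Expanding and collecting terms gives P(s) = -4s³ + 3s² - 5s - 2.
Evaluating at s = -7: P(-7) = 1552.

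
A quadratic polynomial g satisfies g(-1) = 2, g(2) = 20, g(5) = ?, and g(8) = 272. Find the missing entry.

On equispaced nodes a degree-2 polynomial has vanishing third forward difference, so
  - g(-1) + 3·g(2) - 3·g(5) + g(8) = 0.
Substituting the known values and solving for g(5):
  -3·g(5) = -330
  g(5) = 110.

110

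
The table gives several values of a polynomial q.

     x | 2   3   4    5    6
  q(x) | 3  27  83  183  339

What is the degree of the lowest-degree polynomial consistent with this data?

3

Forward differences of the values at x = 2, 3, 4, 5, 6:
  q  : 3  27  83  183  339
  Δ  : 24  56  100  156
  Δ^2: 32  44  56
  Δ^3: 12  12
  Δ^4: 0
The third differences are constant (12) and nonzero, while all higher differences vanish, so the minimal degree is 3.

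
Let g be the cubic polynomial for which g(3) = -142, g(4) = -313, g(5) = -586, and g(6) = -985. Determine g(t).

Write g(t) = at^3 + bt^2 + ct + d. Substituting each data point gives a linear system:
  27a + 9b + 3c + d = -142
  64a + 16b + 4c + d = -313
  125a + 25b + 5c + d = -586
  216a + 36b + 6c + d = -985
Solving the system yields a = -4, b = -3, c = -2, d = -1.
So g(t) = -4t^3 - 3t^2 - 2t - 1.
Check: g(4) = -313. ✓

g(t) = -4t^3 - 3t^2 - 2t - 1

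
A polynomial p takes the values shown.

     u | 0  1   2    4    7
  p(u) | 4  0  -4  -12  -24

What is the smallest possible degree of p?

1

Divided differences on the nodes 0, 1, 2, 4, 7:
  order 0: 4  0  -4  -12  -24
  order 1: -4  -4  -4  -4
  order 2: 0  0  0
  order 3: 0  0
  order 4: 0
The order-1 divided differences are all -4 (nonzero) and every higher order vanishes, so the data lies on a polynomial of degree exactly 1.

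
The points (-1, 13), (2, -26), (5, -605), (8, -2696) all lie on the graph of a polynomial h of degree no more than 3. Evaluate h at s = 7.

-1771

Write h(s) = as^3 + bs^2 + cs + d. Substituting each data point gives a linear system:
  -a + b - c + d = 13
  8a + 4b + 2c + d = -26
  125a + 25b + 5c + d = -605
  512a + 64b + 8c + d = -2696
Solving the system yields a = -6, b = 6, c = -1, d = 0.
So h(s) = -6s³ + 6s² - s.
Then h(7) = -1771.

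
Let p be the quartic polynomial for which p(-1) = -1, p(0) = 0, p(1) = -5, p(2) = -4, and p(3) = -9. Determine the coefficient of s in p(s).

Write p(s) = as^4 + bs^3 + cs^2 + ds + e. Substituting each data point gives a linear system:
  a - b + c - d + e = -1
  e = 0
  a + b + c + d + e = -5
  16a + 8b + 4c + 2d + e = -4
  81a + 27b + 9c + 3d + e = -9
Solving the system yields a = -1, b = 4, c = -2, d = -6, e = 0.
So p(s) = -s^4 + 4s^3 - 2s^2 - 6s.
The coefficient of s is -6.

-6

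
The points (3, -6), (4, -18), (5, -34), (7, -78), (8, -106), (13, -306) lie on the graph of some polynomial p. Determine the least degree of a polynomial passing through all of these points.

2

Divided differences on the nodes 3, 4, 5, 7, 8, 13:
  order 0: -6  -18  -34  -78  -106  -306
  order 1: -12  -16  -22  -28  -40
  order 2: -2  -2  -2  -2
  order 3: 0  0  0
  order 4: 0  0
  order 5: 0
The order-2 divided differences are all -2 (nonzero) and every higher order vanishes, so the data lies on a polynomial of degree exactly 2.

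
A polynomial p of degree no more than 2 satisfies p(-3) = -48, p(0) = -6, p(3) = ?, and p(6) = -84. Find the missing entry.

-18

On equispaced nodes a degree-2 polynomial has vanishing third forward difference, so
  - p(-3) + 3·p(0) - 3·p(3) + p(6) = 0.
Substituting the known values and solving for p(3):
  -3·p(3) = 54
  p(3) = -18.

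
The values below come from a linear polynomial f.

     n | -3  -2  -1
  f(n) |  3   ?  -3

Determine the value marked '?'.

0

The 2 known points determine the degree-1 polynomial uniquely.
Write f(n) = an + b. Substituting each data point gives a linear system:
  -3a + b = 3
  -a + b = -3
Solving the system yields a = -3, b = -6.
So f(n) = -3n - 6.
Then f(-2) = 0.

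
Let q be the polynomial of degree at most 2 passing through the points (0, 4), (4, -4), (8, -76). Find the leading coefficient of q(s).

Write q(s) = as^2 + bs + c. Substituting each data point gives a linear system:
  c = 4
  16a + 4b + c = -4
  64a + 8b + c = -76
Solving the system yields a = -2, b = 6, c = 4.
So q(s) = -2s² + 6s + 4.
The leading coefficient is -2.

-2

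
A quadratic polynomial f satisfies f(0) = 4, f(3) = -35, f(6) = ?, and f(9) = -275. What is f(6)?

-128

On equispaced nodes a degree-2 polynomial has vanishing third forward difference, so
  - f(0) + 3·f(3) - 3·f(6) + f(9) = 0.
Substituting the known values and solving for f(6):
  -3·f(6) = 384
  f(6) = -128.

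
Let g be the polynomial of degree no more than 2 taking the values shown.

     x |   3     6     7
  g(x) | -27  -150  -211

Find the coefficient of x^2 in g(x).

Write g(x) = ax^2 + bx + c. Substituting each data point gives a linear system:
  9a + 3b + c = -27
  36a + 6b + c = -150
  49a + 7b + c = -211
Solving the system yields a = -5, b = 4, c = 6.
So g(x) = -5x^2 + 4x + 6.
The leading coefficient is -5.

-5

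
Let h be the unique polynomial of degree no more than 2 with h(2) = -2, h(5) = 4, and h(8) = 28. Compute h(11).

70

Forward differences of the values at n = 2, 5, 8:
  h  : -2  4  28
  Δ  : 6  24
  Δ^2: 18
The second differences are constant, confirming degree 2.
Interpolating (Newton forward form) and evaluating at n = 11 gives h(11) = 70.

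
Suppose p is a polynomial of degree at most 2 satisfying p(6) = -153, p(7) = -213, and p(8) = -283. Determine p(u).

p(u) = -5u^2 + 5u - 3

Using the Lagrange interpolation formula with nodes 6, 7, 8:
  L_0(u) = (u - 7)(u - 8) / 2
  L_1(u) = (u - 6)(u - 8) / -1
  L_2(u) = (u - 6)(u - 7) / 2
Then p(u) = -153·L_0(u) - 213·L_1(u) - 283·L_2(u).
Expanding and collecting terms gives p(u) = -5u² + 5u - 3.
Check: p(6) = -153. ✓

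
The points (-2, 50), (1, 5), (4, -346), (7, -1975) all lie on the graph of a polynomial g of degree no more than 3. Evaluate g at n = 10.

Using the Lagrange interpolation formula with nodes -2, 1, 4, 7:
  L_0(n) = (n - 1)(n - 4)(n - 7) / -162
  L_1(n) = (n + 2)(n - 4)(n - 7) / 54
  L_2(n) = (n + 2)(n - 1)(n - 7) / -54
  L_3(n) = (n + 2)(n - 1)(n - 4) / 162
Then g(n) = 50·L_0(n) + 5·L_1(n) - 346·L_2(n) - 1975·L_3(n).
Expanding and collecting terms gives g(n) = -6n^3 + n^2 + 4n + 6.
Evaluating at n = 10: g(10) = -5854.

-5854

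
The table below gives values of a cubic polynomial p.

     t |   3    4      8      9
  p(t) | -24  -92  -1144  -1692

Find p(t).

p(t) = -3t^3 + 6t^2 + t

Write p(t) = at^3 + bt^2 + ct + d. Substituting each data point gives a linear system:
  27a + 9b + 3c + d = -24
  64a + 16b + 4c + d = -92
  512a + 64b + 8c + d = -1144
  729a + 81b + 9c + d = -1692
Solving the system yields a = -3, b = 6, c = 1, d = 0.
So p(t) = -3t^3 + 6t^2 + t.
Check: p(9) = -1692. ✓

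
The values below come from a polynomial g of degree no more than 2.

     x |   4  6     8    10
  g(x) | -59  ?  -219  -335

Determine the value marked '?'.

-127

The 3 known points determine the degree-2 polynomial uniquely.
Write g(x) = ax^2 + bx + c. Substituting each data point gives a linear system:
  16a + 4b + c = -59
  64a + 8b + c = -219
  100a + 10b + c = -335
Solving the system yields a = -3, b = -4, c = 5.
So g(x) = -3x^2 - 4x + 5.
Then g(6) = -127.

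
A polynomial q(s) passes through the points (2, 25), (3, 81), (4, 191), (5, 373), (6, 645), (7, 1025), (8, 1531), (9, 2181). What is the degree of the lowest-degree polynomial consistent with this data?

Forward differences of the values at s = 2, 3, 4, 5, 6, 7, 8, 9:
  q  : 25  81  191  373  645  1025  1531  2181
  Δ  : 56  110  182  272  380  506  650
  Δ^2: 54  72  90  108  126  144
  Δ^3: 18  18  18  18  18
  Δ^4: 0  0  0  0
  Δ^5: 0  0  0
  Δ^6: 0  0
  Δ^7: 0
The third differences are constant (18) and nonzero, while all higher differences vanish, so the minimal degree is 3.

3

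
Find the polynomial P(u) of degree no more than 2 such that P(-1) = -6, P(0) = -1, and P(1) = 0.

P(u) = -2u^2 + 3u - 1

Write P(u) = au^2 + bu + c. Substituting each data point gives a linear system:
  a - b + c = -6
  c = -1
  a + b + c = 0
Solving the system yields a = -2, b = 3, c = -1.
So P(u) = -2u^2 + 3u - 1.
Check: P(-1) = -6. ✓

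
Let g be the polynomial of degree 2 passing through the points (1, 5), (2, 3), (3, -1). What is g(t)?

g(t) = -t^2 + t + 5

Write g(t) = at^2 + bt + c. Substituting each data point gives a linear system:
  a + b + c = 5
  4a + 2b + c = 3
  9a + 3b + c = -1
Solving the system yields a = -1, b = 1, c = 5.
So g(t) = -t² + t + 5.
Check: g(2) = 3. ✓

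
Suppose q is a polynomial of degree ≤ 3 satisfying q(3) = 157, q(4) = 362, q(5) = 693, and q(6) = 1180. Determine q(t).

Write q(t) = at^3 + bt^2 + ct + d. Substituting each data point gives a linear system:
  27a + 9b + 3c + d = 157
  64a + 16b + 4c + d = 362
  125a + 25b + 5c + d = 693
  216a + 36b + 6c + d = 1180
Solving the system yields a = 5, b = 3, c = -1, d = -2.
So q(t) = 5t³ + 3t² - t - 2.
Check: q(3) = 157. ✓

q(t) = 5t^3 + 3t^2 - t - 2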